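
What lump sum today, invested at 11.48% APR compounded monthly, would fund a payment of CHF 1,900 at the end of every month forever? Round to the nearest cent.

CHF 198,606.27

Periodic rate i = 0.1148/12 = 0.00956667.
PV = PMT / i = 1900 / 0.00956667 = 198,606.2718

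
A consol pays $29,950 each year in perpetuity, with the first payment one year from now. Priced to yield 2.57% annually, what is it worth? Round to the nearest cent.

$1,165,369.65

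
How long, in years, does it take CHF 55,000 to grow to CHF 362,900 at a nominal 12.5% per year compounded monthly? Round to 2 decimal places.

15.17 years

Periodic rate i = 0.125/12 = 0.0104167.
(1+i)^n = 362900/55000 = 6.59818, so n = ln 6.59818 / ln 1.01042 = 182.0740 months
= 182.0740/12 years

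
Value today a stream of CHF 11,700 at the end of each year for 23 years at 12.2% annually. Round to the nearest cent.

CHF 89,109.75

PV = 11700 × [1 − (1+0.122)^(−23)] / 0.122 = 11700 × 7.616218 = 89,109.7544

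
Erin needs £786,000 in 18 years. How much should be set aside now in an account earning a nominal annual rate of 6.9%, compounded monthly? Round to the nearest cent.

£227,810.45

With 12 periods per year: i = 0.00575, n = 216.
Discount factor = (1+0.00575)^(−216) = 0.289835; PV = 786,000 × 0.289835 = 227,810.4477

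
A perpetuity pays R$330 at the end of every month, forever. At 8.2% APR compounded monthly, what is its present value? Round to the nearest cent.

Periodic rate i = 0.082/12 = 0.00683333.
PV = C/r = 330/0.00683333 = 48,292.6829

R$48,292.68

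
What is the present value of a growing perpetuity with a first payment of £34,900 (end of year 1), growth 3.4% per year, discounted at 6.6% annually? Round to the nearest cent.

£1,090,625.00

PV = D₁/(r − g) = 34900/(0.066 − 0.034) = 1,090,625.0000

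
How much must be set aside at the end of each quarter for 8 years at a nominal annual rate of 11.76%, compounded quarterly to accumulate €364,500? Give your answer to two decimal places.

With 4 periods per year: i = 0.0294, n = 32.
FV-annuity factor = 51.956194; PMT = 364500 / 51.956194 = 7,015.5254

€7,015.53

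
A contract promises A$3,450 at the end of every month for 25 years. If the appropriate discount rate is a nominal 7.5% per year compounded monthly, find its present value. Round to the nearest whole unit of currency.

Periodic rate i = 0.075/12 = 0.00625; n = 25 × 12 = 300 periods.
PV = 3450 × [1 − (1+0.00625)^(−300)] / 0.00625 = 3450 × 135.319613 = 466,852.6640

A$466,853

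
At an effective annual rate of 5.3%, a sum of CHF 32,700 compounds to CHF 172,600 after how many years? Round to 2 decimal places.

(1+i)^n = 172600/32700 = 5.27829, so n = ln 5.27829 / ln 1.053 = 32.2134 years

32.21 years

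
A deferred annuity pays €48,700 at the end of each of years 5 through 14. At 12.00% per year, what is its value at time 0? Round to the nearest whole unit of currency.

€174,873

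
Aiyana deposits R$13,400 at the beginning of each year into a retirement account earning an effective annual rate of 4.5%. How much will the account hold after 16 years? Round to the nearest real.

Accumulation factor s(16|0.045) × (1+i) = 23.741707; FV = 13400 × 23.741707 = 318,138.8723
(Beginning-of-period payments → annuity-due factor ×(1+i).)

R$318,139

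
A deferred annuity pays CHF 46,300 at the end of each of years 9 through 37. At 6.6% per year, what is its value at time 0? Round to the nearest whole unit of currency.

CHF 354,786

PV at t=8 (ordinary 29-year annuity): 46300 × a(29|0.066) = 46300 × 12.777425 = 591,594.7972
Discount back 8 years: 591,594.7972 × (1+0.066)^(−8) = 591,594.7972 × 0.599711 = 354,786.1915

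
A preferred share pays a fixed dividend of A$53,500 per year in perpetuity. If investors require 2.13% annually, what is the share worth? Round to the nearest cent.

A$2,511,737.09

PV = C/r = 53500/0.0213 = 2,511,737.0892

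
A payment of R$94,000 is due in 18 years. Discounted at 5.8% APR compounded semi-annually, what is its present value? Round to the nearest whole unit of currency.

Periodic rate i = 0.058/2 = 0.029; n = 18 × 2 = 36 periods.
Discount factor = (1+0.029)^(−36) = 0.357311; PV = 94,000 × 0.357311 = 33,587.2434

R$33,587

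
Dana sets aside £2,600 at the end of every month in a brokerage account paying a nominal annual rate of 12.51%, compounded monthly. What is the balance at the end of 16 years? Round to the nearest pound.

£1,577,358

With 12 periods per year: i = 0.010425, n = 192.
FV = PMT · [(1+i)^n − 1] / i = 2600 · 606.676304 = 1,577,358.3895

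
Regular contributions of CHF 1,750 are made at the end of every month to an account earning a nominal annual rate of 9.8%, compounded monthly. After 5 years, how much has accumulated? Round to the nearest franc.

With 12 periods per year: i = 0.00816667, n = 60.
Accumulation factor s(60|0.00816667) = 77.029118; FV = 1750 × 77.029118 = 134,800.9565

CHF 134,801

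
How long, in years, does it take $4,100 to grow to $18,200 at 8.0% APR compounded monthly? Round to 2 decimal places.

18.69 years

Periodic rate i = 0.08/12 = 0.00666667.
n = ln(18200/4100) / ln(1+0.00666667) = ln(4.43902) / 0.006645 = 224.3096 months
= 224.3096/12 years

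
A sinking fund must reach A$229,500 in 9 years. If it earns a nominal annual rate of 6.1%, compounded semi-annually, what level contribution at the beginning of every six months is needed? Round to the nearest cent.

With 2 periods per year: i = 0.0305, n = 18.
FV-annuity factor × (1+i) = 24.237706; PMT = 229500 / 24.237706 = 9,468.7180

A$9,468.72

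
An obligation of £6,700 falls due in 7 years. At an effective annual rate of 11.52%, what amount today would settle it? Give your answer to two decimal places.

£3,123.24

PV = FV·(1+i)^(−n) = 6,700 × 0.466155 = 3,123.2409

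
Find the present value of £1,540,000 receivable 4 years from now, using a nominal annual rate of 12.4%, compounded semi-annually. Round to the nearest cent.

£951,753.73

i = 0.124/2 = 0.062 per half-year; n = 4·2 = 8.
PV = FV·(1+i)^(−n) = 1,540,000 × 0.618022 = 951,753.7286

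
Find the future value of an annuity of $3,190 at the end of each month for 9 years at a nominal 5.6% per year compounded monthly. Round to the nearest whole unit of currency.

Periodic rate i = 0.056/12 = 0.00466667; n = 9 × 12 = 108 periods.
FV = PMT · [(1+i)^n − 1] / i = 3190 · 140.012115 = 446,638.6456

$446,639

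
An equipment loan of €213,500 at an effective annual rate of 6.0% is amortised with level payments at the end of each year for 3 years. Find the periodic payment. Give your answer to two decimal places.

€79,872.45

PMT = 213500 / ( [1 − (1+0.06)^(−3)] / 0.06 ) = 213500 / 2.673012 = 79,872.4450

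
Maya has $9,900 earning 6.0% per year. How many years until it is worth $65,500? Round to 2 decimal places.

32.43 years

n = ln(65500/9900) / ln(1+0.06) = ln(6.61616) / 0.058269 = 32.4275 years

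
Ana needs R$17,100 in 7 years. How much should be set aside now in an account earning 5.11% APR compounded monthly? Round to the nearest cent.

Periodic rate i = 0.0511/12 = 0.00425833; n = 7 × 12 = 84 periods.
Discount factor = (1+0.00425833)^(−84) = 0.699814; PV = 17,100 × 0.699814 = 11,966.8211

R$11,966.82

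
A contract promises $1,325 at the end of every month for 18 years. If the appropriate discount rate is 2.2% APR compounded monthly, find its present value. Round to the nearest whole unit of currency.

$236,151

With 12 periods per year: i = 0.00183333, n = 216.
PV = PMT · [1 − (1+i)^(−n)] / i = 1325 · 178.226867 = 236,150.5991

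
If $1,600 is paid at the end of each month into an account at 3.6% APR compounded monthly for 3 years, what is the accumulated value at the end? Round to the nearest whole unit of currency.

$60,729

With 12 periods per year: i = 0.003, n = 36.
Accumulation factor s(36|0.003) = 37.955881; FV = 1600 × 37.955881 = 60,729.4103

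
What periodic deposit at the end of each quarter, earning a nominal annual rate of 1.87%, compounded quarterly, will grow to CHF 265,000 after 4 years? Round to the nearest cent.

Periodic rate i = 0.0187/4 = 0.004675; n = 4 × 4 = 16 periods.
FV-annuity factor = 16.573427; PMT = 265000 / 16.573427 = 15,989.4509

CHF 15,989.45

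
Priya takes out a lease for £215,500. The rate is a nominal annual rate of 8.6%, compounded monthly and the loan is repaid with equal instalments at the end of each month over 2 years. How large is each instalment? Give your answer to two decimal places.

£9,805.56

With 12 periods per year: i = 0.00716667, n = 24.
Annuity-PV factor = 21.977329; PMT = 215500 / 21.977329 = 9,805.5590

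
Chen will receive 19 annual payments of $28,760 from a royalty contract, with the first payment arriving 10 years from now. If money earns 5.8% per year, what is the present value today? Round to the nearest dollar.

$196,258

PV at t=9 (ordinary 19-year annuity): 28760 × a(19|0.058) = 28760 × 11.334687 = 325,985.6091
PV₀ = 325,985.6091 / (1+0.058)^9 = 325,985.6091 / 1.661005 = 196,258.0227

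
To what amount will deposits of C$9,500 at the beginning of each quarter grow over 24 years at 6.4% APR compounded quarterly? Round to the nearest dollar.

C$2,165,561

With 4 periods per year: i = 0.016, n = 96.
FV = PMT · [(1+i)^n − 1] / i × (1+i) = 9500 · 227.953777 = 2,165,560.8847
Payments are at the start of each period, so multiply by (1+i).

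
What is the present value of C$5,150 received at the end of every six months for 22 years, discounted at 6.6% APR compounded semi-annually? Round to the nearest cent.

Periodic rate i = 0.066/2 = 0.033; n = 22 × 2 = 44 periods.
PV = 5150 × [1 − (1+0.033)^(−44)] / 0.033 = 5150 × 23.040768 = 118,659.9567

C$118,659.96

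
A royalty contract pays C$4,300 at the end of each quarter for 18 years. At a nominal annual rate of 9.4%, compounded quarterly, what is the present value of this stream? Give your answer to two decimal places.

C$148,616.95

Periodic rate i = 0.094/4 = 0.0235; n = 18 × 4 = 72 periods.
Annuity factor a(72|0.0235) = 34.562081; PV = 4300 × 34.562081 = 148,616.9468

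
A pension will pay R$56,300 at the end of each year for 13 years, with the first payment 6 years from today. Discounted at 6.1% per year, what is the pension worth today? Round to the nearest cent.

R$368,530.37

Value one period before first payment (t=5): 56300 × [1 − (1+0.061)^(−13)] / 0.061 = 56300 × 8.801198 = 495,507.4655
Discount back 5 years: 495,507.4655 × (1+0.061)^(−5) = 495,507.4655 × 0.743743 = 368,530.3695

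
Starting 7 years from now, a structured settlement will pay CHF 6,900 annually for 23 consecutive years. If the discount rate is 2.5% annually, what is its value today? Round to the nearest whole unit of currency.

Value one period before first payment (t=6): 6900 × [1 − (1+0.025)^(−23)] / 0.025 = 6900 × 17.332110 = 119,591.5623
PV₀ = 119,591.5623 / (1+0.025)^6 = 119,591.5623 / 1.159693 = 103,123.4294

CHF 103,123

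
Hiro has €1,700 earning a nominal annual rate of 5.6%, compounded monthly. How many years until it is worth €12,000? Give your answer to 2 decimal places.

Periodic rate i = 0.056/12 = 0.00466667.
n = ln(12000/1700) / ln(1+0.00466667) = ln(7.05882) / 0.004656 = 419.7503 months
= 419.7503/12 years

34.98 years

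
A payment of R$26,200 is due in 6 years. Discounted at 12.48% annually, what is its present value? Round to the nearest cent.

Discount factor = (1+0.1248)^(−6) = 0.493797; PV = 26,200 × 0.493797 = 12,937.4727

R$12,937.47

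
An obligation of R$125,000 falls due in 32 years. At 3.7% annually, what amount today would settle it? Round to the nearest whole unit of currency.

R$39,083

PV = 125,000 / (1 + 0.037)^32 = 125,000 / 3.198307 = 39,083.1724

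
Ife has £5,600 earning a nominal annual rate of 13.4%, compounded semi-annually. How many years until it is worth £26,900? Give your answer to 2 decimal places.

12.10 years

Periodic rate i = 0.134/2 = 0.067.
n = ln(26900/5600) / ln(1+0.067) = ln(4.80357) / 0.064851 = 24.1995 half-years
= 24.1995/2 years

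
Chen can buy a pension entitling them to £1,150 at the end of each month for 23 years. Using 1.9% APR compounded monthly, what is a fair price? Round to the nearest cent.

£256,974.37

With 12 periods per year: i = 0.00158333, n = 276.
PV = PMT · [1 − (1+i)^(−n)] / i = 1150 · 223.455970 = 256,974.3659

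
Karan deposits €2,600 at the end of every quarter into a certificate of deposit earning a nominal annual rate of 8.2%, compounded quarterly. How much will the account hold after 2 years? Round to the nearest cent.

i = 0.082/4 = 0.0205 per quarter; n = 2·4 = 8.
FV = 2600 × [(1+0.0205)^8 − 1] / 0.0205 = 2600 × 8.598147 = 22,355.1823

€22,355.18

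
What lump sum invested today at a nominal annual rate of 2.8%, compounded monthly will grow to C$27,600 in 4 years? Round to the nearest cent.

C$24,678.84

i = 0.028/12 = 0.00233333 per month; n = 4·12 = 48.
PV = 27,600 / (1 + 0.00233333)^48 = 27,600 / 1.118367 = 24,678.8410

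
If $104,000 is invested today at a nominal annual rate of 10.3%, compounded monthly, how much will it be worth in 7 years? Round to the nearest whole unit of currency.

$213,218

With 12 periods per year: i = 0.00858333, n = 84.
104,000 × (1+0.00858333)^84 = 104,000 × 2.050171 = 213,217.8047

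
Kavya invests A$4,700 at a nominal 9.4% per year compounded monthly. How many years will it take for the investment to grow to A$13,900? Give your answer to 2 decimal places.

Periodic rate i = 0.094/12 = 0.00783333.
(1+i)^n = 13900/4700 = 2.95745, so n = ln 2.95745 / ln 1.00783 = 138.9661 months
= 138.9661/12 years

11.58 years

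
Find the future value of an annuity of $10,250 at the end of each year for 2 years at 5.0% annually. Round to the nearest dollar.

FV = PMT · [(1+i)^n − 1] / i = 10250 · 2.050000 = 21,012.5000

$21,013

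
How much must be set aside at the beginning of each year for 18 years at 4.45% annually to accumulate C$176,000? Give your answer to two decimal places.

PMT = 176000 / ( [(1+0.0445)^18 − 1] / 0.0445 × (1+i) ) = 176000 / 27.920671 = 6,303.5734

C$6,303.57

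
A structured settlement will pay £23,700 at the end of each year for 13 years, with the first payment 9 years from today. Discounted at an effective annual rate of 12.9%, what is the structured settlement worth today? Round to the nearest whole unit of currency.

Value one period before first payment (t=8): 23700 × [1 − (1+0.129)^(−13)] / 0.129 = 23700 × 6.150946 = 145,777.4301
PV₀ = 145,777.4301 / (1+0.129)^8 = 145,777.4301 / 2.639682 = 55,225.3853

£55,225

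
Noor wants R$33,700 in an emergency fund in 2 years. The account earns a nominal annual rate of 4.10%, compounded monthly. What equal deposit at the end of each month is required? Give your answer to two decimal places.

R$1,349.78

i = 0.041/12 = 0.00341667 per month; n = 2·12 = 24.
PMT = 33700 / ( [(1+0.00341667)^24 − 1] / 0.00341667 ) = 33700 / 24.967057 = 1,349.7786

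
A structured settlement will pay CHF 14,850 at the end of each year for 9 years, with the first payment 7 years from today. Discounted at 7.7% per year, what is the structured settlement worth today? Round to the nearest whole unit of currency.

CHF 60,191

PV at t=6 (ordinary 9-year annuity): 14850 × a(9|0.077) = 14850 × 6.325576 = 93,934.7988
PV₀ = 93,934.7988 / (1+0.077)^6 = 93,934.7988 / 1.560609 = 60,191.1013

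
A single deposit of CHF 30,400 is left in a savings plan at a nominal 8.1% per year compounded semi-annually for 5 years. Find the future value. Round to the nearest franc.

i = 0.081/2 = 0.0405 per half-year; n = 5·2 = 10.
FV = 30,400 × (1 + 0.0405)^10 = 45,216.2383

CHF 45,216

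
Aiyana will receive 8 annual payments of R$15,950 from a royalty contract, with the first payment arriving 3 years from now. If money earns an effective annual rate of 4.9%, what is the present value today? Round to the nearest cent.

R$94,062.30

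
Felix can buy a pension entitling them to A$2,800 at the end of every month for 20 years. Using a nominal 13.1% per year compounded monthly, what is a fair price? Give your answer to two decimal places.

A$237,548.44

Periodic rate i = 0.131/12 = 0.0109167; n = 20 × 12 = 240 periods.
Annuity factor a(240|0.0109167) = 84.838730; PV = 2800 × 84.838730 = 237,548.4448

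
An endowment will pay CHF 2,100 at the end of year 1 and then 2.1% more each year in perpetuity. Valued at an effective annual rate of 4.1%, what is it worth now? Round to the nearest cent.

PV = D₁/(r − g) = 2100/(0.041 − 0.021) = 105,000.0000

CHF 105,000.00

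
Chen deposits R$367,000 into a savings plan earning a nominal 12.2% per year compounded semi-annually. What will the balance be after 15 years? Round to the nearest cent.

R$2,168,341.00

i = 0.122/2 = 0.061 per half-year; n = 15·2 = 30.
367,000 × (1+0.061)^30 = 367,000 × 5.908286 = 2,168,340.9978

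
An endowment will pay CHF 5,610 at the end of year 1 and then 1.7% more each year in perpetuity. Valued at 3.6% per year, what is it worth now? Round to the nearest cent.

PV = PMT / (i − g) = 5610 / (0.036 − 0.017) = 5610 / 0.019000 = 295,263.1579

CHF 295,263.16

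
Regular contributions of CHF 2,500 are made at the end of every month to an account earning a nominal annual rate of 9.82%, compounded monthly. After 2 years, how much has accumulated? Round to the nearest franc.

CHF 66,000

Periodic rate i = 0.0982/12 = 0.00818333; n = 2 × 12 = 24 periods.
FV = PMT · [(1+i)^n − 1] / i = 2500 · 26.400160 = 66,000.3998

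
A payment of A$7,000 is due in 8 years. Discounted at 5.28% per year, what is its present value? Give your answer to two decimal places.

A$4,638.00

Discount factor = (1+0.0528)^(−8) = 0.662572; PV = 7,000 × 0.662572 = 4,638.0030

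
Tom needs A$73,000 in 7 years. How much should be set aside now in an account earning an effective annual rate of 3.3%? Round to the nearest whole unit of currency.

PV = 73,000 / (1 + 0.033)^7 = 73,000 / 1.255169 = 58,159.4927

A$58,159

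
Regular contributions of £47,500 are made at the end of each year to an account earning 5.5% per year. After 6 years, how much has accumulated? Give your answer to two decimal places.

FV = PMT · [(1+i)^n − 1] / i = 47500 · 6.888051 = 327,182.4240

£327,182.42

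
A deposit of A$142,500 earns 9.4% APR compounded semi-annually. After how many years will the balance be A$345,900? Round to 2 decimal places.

Periodic rate i = 0.094/2 = 0.047.
n = ln(345900/142500) / ln(1+0.047) = ln(2.42737) / 0.045929 = 19.3083 half-years
= 19.3083/2 years

9.65 years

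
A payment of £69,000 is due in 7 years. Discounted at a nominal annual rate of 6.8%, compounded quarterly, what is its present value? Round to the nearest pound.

£43,039

Periodic rate i = 0.068/4 = 0.017; n = 7 × 4 = 28 periods.
PV = 69,000 / (1 + 0.017)^28 = 69,000 / 1.603196 = 43,039.0235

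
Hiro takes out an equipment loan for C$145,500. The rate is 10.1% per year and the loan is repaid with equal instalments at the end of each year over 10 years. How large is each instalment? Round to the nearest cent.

PMT = 145500 / ( [1 − (1+0.101)^(−10)] / 0.101 ) = 145500 / 6.118259 = 23,781.2739

C$23,781.27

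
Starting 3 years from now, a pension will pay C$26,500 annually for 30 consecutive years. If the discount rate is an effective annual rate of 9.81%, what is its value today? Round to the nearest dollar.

PV at t=2 (ordinary 30-year annuity): 26500 × a(30|0.0981) = 26500 × 9.578398 = 253,827.5435
Discount back 2 years: 253,827.5435 × (1+0.0981)^(−2) = 253,827.5435 × 0.829309 = 210,501.3879

C$210,501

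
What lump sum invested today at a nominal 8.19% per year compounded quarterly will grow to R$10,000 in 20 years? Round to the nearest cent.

R$1,976.11

Periodic rate i = 0.0819/4 = 0.020475; n = 20 × 4 = 80 periods.
PV = 10,000 / (1 + 0.020475)^80 = 10,000 / 5.060455 = 1,976.1069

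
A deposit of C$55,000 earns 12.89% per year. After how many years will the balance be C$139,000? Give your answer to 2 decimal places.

n = ln(139000/55000) / ln(1+0.1289) = ln(2.52727) / 0.121244 = 7.6469 years

7.65 years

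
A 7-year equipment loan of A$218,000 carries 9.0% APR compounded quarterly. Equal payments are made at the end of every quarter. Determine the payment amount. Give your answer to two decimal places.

A$10,578.50

Periodic rate i = 0.09/4 = 0.0225; n = 7 × 4 = 28 periods.
Annuity-PV factor = 20.607828; PMT = 218000 / 20.607828 = 10,578.5046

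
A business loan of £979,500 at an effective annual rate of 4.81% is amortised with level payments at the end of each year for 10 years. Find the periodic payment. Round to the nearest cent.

£125,681.95

Annuity-PV factor = 7.793482; PMT = 979500 / 7.793482 = 125,681.9512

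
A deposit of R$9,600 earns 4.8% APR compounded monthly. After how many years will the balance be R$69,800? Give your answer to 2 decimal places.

Periodic rate i = 0.048/12 = 0.004.
n = ln(69800/9600) / ln(1+0.004) = ln(7.27083) / 0.003992 = 496.9590 months
= 496.9590/12 years

41.41 years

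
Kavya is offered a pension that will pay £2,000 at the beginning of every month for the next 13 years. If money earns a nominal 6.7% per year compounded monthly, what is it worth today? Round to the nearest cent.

Periodic rate i = 0.067/12 = 0.00558333; n = 13 × 12 = 156 periods.
PV = 2000 × [1 − (1+0.00558333)^(−156)] / 0.00558333 × (1+i) = 2000 × 104.542014 = 209,084.0287
Payments are at the start of each period, so multiply by (1+i).

£209,084.03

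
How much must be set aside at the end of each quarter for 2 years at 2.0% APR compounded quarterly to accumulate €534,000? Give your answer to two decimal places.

€65,590.61

Periodic rate i = 0.02/4 = 0.005; n = 2 × 4 = 8 periods.
FV-annuity factor = 8.141409; PMT = 534000 / 8.141409 = 65,590.6139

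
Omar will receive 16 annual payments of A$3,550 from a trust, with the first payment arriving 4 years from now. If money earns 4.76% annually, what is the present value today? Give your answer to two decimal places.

Value one period before first payment (t=3): 3550 × [1 − (1+0.0476)^(−16)] / 0.0476 = 3550 × 11.025308 = 39,139.8441
PV₀ = 39,139.8441 / (1+0.0476)^3 = 39,139.8441 / 1.149705 = 34,043.3760

A$34,043.38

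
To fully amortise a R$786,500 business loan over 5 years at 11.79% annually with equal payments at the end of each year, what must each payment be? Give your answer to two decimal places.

Annuity-PV factor = 3.623609; PMT = 786500 / 3.623609 = 217,048.8234

R$217,048.82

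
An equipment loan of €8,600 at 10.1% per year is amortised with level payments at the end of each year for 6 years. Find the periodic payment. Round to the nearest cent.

€1,980.41

Annuity-PV factor = 4.342527; PMT = 8600 / 4.342527 = 1,980.4136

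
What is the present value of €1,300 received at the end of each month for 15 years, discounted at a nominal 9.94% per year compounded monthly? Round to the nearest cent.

€121,388.97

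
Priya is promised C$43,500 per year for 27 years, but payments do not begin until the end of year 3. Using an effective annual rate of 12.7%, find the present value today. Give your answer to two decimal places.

Value one period before first payment (t=2): 43500 × [1 − (1+0.127)^(−27)] / 0.127 = 43500 × 7.561947 = 328,944.6861
PV₀ = 328,944.6861 / (1+0.127)^2 = 328,944.6861 / 1.270129 = 258,985.2575

C$258,985.26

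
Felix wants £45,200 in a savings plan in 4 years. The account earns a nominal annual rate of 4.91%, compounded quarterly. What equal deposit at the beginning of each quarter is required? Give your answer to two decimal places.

i = 0.0491/4 = 0.012275 per quarter; n = 4·4 = 16.
PMT = 45200 / ( [(1+0.012275)^16 − 1] / 0.012275 × (1+i) ) = 45200 / 17.776405 = 2,542.6963

£2,542.70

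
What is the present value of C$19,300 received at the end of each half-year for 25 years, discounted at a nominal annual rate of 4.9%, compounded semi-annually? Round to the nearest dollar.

i = 0.049/2 = 0.0245 per half-year; n = 25·2 = 50.
PV = 19300 × [1 − (1+0.0245)^(−50)] / 0.0245 = 19300 × 28.647862 = 552,903.7376

C$552,904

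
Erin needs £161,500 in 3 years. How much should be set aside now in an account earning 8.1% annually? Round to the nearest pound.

£127,848

PV = FV·(1+i)^(−n) = 161,500 × 0.791631 = 127,848.4434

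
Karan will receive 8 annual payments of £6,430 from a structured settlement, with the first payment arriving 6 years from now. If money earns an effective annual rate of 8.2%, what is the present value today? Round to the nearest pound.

£24,729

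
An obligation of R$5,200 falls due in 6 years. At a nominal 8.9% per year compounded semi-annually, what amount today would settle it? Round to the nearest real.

R$3,084

Periodic rate i = 0.089/2 = 0.0445; n = 6 × 2 = 12 periods.
Discount factor = (1+0.0445)^(−12) = 0.593060; PV = 5,200 × 0.593060 = 3,083.9122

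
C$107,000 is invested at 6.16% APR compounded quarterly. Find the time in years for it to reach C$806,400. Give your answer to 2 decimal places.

Periodic rate i = 0.0616/4 = 0.0154.
(1+i)^n = 806400/107000 = 7.53645, so n = ln 7.53645 / ln 1.0154 = 132.1600 quarters
= 132.1600/4 years

33.04 years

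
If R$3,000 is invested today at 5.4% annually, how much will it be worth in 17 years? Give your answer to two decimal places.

FV = 3,000 × (1 + 0.054)^17 = 7,335.1946

R$7,335.19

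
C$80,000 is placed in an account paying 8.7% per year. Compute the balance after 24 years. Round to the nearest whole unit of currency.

C$592,378

80,000 × (1+0.087)^24 = 80,000 × 7.404727 = 592,378.1691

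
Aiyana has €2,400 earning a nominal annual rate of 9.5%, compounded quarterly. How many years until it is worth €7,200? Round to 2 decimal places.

11.70 years

Periodic rate i = 0.095/4 = 0.02375.
(1+i)^n = 7200/2400 = 3.00000, so n = ln 3.00000 / ln 1.02375 = 46.8045 quarters
= 46.8045/4 years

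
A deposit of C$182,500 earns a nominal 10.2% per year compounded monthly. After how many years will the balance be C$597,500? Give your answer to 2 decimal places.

Periodic rate i = 0.102/12 = 0.0085.
n = ln(597500/182500) / ln(1+0.0085) = ln(3.27397) / 0.008464 = 140.1221 months
= 140.1221/12 years

11.68 years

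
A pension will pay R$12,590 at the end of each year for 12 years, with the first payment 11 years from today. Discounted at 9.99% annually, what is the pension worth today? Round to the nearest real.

R$33,120

Value one period before first payment (t=10): 12590 × [1 − (1+0.0999)^(−12)] / 0.0999 = 12590 × 6.817031 = 85,826.4181
PV₀ = 85,826.4181 / (1+0.0999)^10 = 85,826.4181 / 2.591385 = 33,119.8962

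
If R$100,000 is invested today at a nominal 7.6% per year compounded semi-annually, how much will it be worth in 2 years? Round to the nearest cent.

i = 0.076/2 = 0.038 per half-year; n = 2·2 = 4.
100,000 × (1+0.038)^4 = 100,000 × 1.160886 = 116,088.5573

R$116,088.56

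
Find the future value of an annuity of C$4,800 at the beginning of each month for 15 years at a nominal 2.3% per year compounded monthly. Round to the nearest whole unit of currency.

C$1,032,574

With 12 periods per year: i = 0.00191667, n = 180.
FV = 4800 × [(1+0.00191667)^180 − 1] / 0.00191667 × (1+i) = 4800 × 215.119569 = 1,032,573.9305
Payments are at the start of each period, so multiply by (1+i).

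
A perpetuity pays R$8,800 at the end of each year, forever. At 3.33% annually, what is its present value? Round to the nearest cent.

PV = C/r = 8800/0.0333 = 264,264.2643

R$264,264.26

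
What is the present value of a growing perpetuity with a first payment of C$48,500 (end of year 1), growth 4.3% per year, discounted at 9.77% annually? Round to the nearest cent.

PV = PMT / (i − g) = 48500 / (0.0977 − 0.043) = 48500 / 0.054700 = 886,654.4790

C$886,654.48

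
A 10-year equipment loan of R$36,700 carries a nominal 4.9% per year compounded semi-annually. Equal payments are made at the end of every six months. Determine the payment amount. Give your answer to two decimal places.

R$2,343.09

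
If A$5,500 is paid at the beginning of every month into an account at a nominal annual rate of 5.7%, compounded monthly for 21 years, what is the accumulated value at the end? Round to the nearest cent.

With 12 periods per year: i = 0.00475, n = 252.
FV = 5500 × [(1+0.00475)^252 − 1] / 0.00475 × (1+i) = 5500 × 486.680608 = 2,676,743.3422
(annuity-due: payments at period start, so ×(1+i).)

A$2,676,743.34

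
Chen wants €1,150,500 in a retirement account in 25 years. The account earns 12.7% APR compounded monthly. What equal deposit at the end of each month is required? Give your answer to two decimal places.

€540.42

Periodic rate i = 0.127/12 = 0.0105833; n = 25 × 12 = 300 periods.
PMT = 1.1505e+06 / ( [(1+0.0105833)^300 − 1] / 0.0105833 ) = 1.1505e+06 / 2128.908639 = 540.4177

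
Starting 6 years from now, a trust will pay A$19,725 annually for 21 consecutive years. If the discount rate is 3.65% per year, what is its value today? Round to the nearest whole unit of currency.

A$238,953

Value one period before first payment (t=5): 19725 × [1 − (1+0.0365)^(−21)] / 0.0365 = 19725 × 14.492448 = 285,863.5314
PV₀ = 285,863.5314 / (1+0.0365)^5 = 285,863.5314 / 1.196318 = 238,952.8541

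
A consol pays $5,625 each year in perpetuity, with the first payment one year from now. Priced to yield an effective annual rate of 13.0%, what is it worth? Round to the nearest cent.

PV = C/r = 5625/0.13 = 43,269.2308

$43,269.23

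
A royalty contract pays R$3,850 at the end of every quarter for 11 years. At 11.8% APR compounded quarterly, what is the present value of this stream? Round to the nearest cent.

R$94,194.04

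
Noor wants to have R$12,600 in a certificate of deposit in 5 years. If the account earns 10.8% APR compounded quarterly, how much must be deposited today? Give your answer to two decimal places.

R$7,395.40

Periodic rate i = 0.108/4 = 0.027; n = 5 × 4 = 20 periods.
PV = FV·(1+i)^(−n) = 12,600 × 0.586937 = 7,395.4001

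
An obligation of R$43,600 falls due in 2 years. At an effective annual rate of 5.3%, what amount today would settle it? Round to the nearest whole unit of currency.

R$39,321

PV = 43,600 / (1 + 0.053)^2 = 43,600 / 1.108809 = 39,321.4702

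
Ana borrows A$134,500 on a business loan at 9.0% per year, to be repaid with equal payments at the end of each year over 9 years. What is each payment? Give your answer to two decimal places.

PMT = 134500 / ( [1 − (1+0.09)^(−9)] / 0.09 ) = 134500 / 5.995247 = 22,434.4389

A$22,434.44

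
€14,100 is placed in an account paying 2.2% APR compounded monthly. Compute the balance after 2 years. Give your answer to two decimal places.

With 12 periods per year: i = 0.00183333, n = 24.
14,100 × (1+0.00183333)^24 = 14,100 × 1.044940 = 14,733.6577

€14,733.66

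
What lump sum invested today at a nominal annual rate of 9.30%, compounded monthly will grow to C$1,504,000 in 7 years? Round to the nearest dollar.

i = 0.093/12 = 0.00775 per month; n = 7·12 = 84.
PV = 1,504,000 / (1 + 0.00775)^84 = 1,504,000 / 1.912651 = 786,343.0686

C$786,343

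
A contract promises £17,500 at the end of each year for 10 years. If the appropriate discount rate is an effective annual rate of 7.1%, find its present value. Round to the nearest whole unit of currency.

PV = 17500 × [1 − (1+0.071)^(−10)] / 0.071 = 17500 × 6.991230 = 122,346.5191

£122,347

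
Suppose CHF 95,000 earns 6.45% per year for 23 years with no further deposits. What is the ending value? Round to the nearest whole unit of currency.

FV = 95,000 × (1 + 0.0645)^23 = 400,012.8272

CHF 400,013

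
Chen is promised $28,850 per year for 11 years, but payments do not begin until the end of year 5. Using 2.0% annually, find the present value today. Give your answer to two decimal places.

$260,848.28

PV at t=4 (ordinary 11-year annuity): 28850 × a(11|0.02) = 28850 × 9.786848 = 282,350.5661
Discount back 4 years: 282,350.5661 × (1+0.02)^(−4) = 282,350.5661 × 0.923845 = 260,848.2790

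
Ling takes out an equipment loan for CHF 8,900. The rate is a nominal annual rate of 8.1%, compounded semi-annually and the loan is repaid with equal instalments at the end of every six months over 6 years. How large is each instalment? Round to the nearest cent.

CHF 951.07

With 2 periods per year: i = 0.0405, n = 12.
PMT = 8900 / ( [1 − (1+0.0405)^(−12)] / 0.0405 ) = 8900 / 9.357905 = 951.0676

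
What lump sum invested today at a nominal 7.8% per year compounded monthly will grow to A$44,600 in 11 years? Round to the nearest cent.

Periodic rate i = 0.078/12 = 0.0065; n = 11 × 12 = 132 periods.
PV = 44,600 / (1 + 0.0065)^132 = 44,600 / 2.351900 = 18,963.3911

A$18,963.39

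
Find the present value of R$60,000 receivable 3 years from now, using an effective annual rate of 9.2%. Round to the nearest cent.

Discount factor = (1+0.092)^(−3) = 0.767948; PV = 60,000 × 0.767948 = 46,076.9088

R$46,076.91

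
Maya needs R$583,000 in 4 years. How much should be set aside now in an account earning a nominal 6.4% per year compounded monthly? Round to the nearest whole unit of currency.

R$451,632

i = 0.064/12 = 0.00533333 per month; n = 4·12 = 48.
PV = 583,000 / (1 + 0.00533333)^48 = 583,000 / 1.290874 = 451,631.8855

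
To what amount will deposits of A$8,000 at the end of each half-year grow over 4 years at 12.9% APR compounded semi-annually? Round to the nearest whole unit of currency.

i = 0.129/2 = 0.0645 per half-year; n = 4·2 = 8.
FV = 8000 × [(1+0.0645)^8 − 1] / 0.0645 = 8000 × 10.058759 = 80,470.0688

A$80,470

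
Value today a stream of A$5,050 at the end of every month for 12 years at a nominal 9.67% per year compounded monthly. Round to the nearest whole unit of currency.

A$429,388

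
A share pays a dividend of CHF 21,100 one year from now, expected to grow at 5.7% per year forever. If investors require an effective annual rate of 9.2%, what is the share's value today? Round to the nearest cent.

CHF 602,857.14

PV = PMT / (i − g) = 21100 / (0.092 − 0.057) = 21100 / 0.035000 = 602,857.1429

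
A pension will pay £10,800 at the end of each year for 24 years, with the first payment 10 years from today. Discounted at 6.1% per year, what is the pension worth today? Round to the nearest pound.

PV at t=9 (ordinary 24-year annuity): 10800 × a(24|0.061) = 10800 × 12.435213 = 134,300.3037
PV₀ = 134,300.3037 / (1+0.061)^9 = 134,300.3037 / 1.703878 = 78,820.3828

£78,820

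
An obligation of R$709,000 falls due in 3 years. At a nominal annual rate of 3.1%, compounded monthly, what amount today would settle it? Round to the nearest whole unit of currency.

R$646,114

With 12 periods per year: i = 0.00258333, n = 36.
Discount factor = (1+0.00258333)^(−36) = 0.911303; PV = 709,000 × 0.911303 = 646,113.6681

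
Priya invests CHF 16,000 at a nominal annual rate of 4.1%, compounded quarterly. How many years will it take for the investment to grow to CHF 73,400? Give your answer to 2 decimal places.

Periodic rate i = 0.041/4 = 0.01025.
n = ln(73400/16000) / ln(1+0.01025) = ln(4.58750) / 0.010198 = 149.3784 quarters
= 149.3784/4 years

37.34 years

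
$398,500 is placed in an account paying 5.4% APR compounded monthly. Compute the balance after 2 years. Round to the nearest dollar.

$443,840

i = 0.054/12 = 0.0045 per month; n = 2·12 = 24.
FV = 398,500 × (1 + 0.0045)^24 = 443,840.4827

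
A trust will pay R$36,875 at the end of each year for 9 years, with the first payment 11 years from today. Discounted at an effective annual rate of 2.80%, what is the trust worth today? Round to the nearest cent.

R$219,877.72

Value one period before first payment (t=10): 36875 × [1 − (1+0.028)^(−9)] / 0.028 = 36875 × 7.859236 = 289,809.3303
Discount back 10 years: 289,809.3303 × (1+0.028)^(−10) = 289,809.3303 × 0.758698 = 219,877.7158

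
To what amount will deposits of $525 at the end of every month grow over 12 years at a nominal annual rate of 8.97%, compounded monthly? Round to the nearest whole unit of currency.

$135,016

Periodic rate i = 0.0897/12 = 0.007475; n = 12 × 12 = 144 periods.
FV = PMT · [(1+i)^n − 1] / i = 525 · 257.174011 = 135,016.3556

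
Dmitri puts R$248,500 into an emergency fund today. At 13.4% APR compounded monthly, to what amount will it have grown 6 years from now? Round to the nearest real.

R$552,795

Periodic rate i = 0.134/12 = 0.0111667; n = 6 × 12 = 72 periods.
FV = PV·(1+i)^n = 248,500 × 2.224527 = 552,794.8666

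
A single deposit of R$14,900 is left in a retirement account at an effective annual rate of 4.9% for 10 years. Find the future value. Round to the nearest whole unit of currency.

R$24,040

FV = 14,900 × (1 + 0.049)^10 = 24,040.3702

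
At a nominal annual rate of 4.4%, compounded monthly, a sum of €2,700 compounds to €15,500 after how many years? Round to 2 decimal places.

Periodic rate i = 0.044/12 = 0.00366667.
n = ln(15500/2700) / ln(1+0.00366667) = ln(5.74074) / 0.003660 = 477.4882 months
= 477.4882/12 years

39.79 years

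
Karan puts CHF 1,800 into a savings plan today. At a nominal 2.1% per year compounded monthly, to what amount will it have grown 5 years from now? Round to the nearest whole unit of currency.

i = 0.021/12 = 0.00175 per month; n = 5·12 = 60.
1,800 × (1+0.00175)^60 = 1,800 × 1.110609 = 1,999.0956

CHF 1,999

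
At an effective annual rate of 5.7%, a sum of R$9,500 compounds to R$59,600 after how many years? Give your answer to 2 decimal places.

33.13 years

n = ln(59600/9500) / ln(1+0.057) = ln(6.27368) / 0.055435 = 33.1266 years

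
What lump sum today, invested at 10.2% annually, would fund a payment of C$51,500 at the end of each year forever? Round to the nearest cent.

C$504,901.96

PV = PMT / i = 51500 / 0.102 = 504,901.9608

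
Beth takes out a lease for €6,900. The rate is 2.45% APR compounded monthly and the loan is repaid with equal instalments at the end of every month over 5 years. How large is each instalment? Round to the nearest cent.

Periodic rate i = 0.0245/12 = 0.00204167; n = 5 × 12 = 60 periods.
Annuity-PV factor = 56.416459; PMT = 6900 / 56.416459 = 122.3047

€122.30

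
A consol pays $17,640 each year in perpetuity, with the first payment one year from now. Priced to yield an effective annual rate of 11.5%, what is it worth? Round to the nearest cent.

$153,391.30

PV = C/r = 17640/0.115 = 153,391.3043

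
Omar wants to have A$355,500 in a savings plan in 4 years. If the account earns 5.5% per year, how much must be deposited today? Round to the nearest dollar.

A$286,966

Discount factor = (1+0.055)^(−4) = 0.807217; PV = 355,500 × 0.807217 = 286,965.5522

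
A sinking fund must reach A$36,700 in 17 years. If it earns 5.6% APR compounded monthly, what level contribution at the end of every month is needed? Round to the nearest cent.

i = 0.056/12 = 0.00466667 per month; n = 17·12 = 204.
PMT = 36700 / ( [(1+0.00466667)^204 − 1] / 0.00466667 ) = 36700 / 339.676119 = 108.0441

A$108.04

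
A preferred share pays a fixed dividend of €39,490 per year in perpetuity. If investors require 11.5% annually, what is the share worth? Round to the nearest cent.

€343,391.30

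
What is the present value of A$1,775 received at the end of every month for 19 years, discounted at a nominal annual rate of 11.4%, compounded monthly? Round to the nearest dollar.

Periodic rate i = 0.114/12 = 0.0095; n = 19 × 12 = 228 periods.
Annuity factor a(228|0.0095) = 93.072288; PV = 1775 × 93.072288 = 165,203.3117

A$165,203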